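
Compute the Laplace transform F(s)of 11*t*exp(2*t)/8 11/(8*(s - 2)^2)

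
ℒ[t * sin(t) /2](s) s/(s^2 + 1) ^2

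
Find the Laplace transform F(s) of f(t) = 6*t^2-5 12/s^3-5/s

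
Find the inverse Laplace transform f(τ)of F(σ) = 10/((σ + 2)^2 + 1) 10 * exp(-2 * τ) * sin(τ)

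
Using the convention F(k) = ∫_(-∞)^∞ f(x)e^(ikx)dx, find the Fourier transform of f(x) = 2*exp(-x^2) 2*sqrt(pi)*exp(-k^2/4)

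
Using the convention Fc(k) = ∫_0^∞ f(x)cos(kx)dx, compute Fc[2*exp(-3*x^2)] sqrt(3)*sqrt(pi)*exp(-k^2/12)/3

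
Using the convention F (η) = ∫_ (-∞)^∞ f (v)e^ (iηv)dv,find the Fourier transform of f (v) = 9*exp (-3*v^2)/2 3*sqrt (3)*sqrt (pi)*exp (-η^2/12)/2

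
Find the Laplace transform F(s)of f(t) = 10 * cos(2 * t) 10 * s/(s^2 + 4)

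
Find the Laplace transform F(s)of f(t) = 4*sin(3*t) 12/(s^2 + 9)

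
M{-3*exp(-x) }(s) -3*gamma(s) 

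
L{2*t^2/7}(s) 4/(7*s^3)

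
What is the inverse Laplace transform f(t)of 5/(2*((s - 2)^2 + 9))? 5*exp(2*t)*sin(3*t)/6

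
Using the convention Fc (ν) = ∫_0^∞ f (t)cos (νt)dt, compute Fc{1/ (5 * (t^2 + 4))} pi * exp (-2 * ν)/20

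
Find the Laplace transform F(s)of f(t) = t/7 1/(7*s^2)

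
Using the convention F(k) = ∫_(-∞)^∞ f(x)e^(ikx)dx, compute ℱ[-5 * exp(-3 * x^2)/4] -5 * sqrt(3) * sqrt(pi) * exp(-k^2/12)/12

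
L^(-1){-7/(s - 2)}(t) -7*exp(2*t)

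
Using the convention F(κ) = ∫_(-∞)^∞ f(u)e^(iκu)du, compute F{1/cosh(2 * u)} pi/(2 * cosh(pi * κ/4))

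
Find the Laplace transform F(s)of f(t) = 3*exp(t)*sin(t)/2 3/(2*((s - 1)^2+1))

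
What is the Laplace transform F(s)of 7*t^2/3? 14/(3*s^3)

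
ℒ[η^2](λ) 2/λ^3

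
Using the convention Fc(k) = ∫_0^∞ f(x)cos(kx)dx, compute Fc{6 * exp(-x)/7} 6/(7 * (k^2+1))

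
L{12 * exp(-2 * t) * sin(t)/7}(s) 12/(7 * ((s+2)^2+1))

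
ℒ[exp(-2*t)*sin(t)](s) 1/((s + 2) ^2 + 1) 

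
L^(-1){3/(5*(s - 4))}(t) 3*exp(4*t)/5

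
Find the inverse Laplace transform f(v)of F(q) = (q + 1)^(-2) v * exp(-v)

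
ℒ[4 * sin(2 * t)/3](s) 8/(3 * (s^2 + 4))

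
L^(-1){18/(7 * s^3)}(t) 9 * t^2/7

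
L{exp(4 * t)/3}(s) 1/(3 * (s - 4))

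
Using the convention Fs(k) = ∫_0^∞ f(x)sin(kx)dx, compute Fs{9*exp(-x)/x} 9*atan(k)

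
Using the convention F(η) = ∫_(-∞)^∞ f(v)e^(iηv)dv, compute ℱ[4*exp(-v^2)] 4*sqrt(pi)*exp(-η^2/4)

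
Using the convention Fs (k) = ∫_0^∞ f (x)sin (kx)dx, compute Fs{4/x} 2*pi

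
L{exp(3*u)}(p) 1/(p - 3)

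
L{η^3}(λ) 6/λ^4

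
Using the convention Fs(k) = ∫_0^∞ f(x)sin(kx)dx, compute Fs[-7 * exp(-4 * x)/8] -7 * k/(8 * k^2 + 128)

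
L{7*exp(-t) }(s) 7/(s+1) 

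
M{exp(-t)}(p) gamma(p)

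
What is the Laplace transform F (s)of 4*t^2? 8/s^3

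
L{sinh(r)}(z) 1/(z^2 - 1)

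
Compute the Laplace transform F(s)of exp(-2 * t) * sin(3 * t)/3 1/((s + 2)^2 + 9)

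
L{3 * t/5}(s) 3/(5 * s^2)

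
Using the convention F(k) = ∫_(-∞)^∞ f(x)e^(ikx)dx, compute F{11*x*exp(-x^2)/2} 11*I*sqrt(pi)*k*exp(-k^2/4)/4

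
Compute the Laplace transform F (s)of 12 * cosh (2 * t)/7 12 * s/ (7 * (s^2 - 4))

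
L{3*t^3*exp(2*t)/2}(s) 9/(s - 2)^4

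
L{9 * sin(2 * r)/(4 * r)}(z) 9 * atan(2/z)/4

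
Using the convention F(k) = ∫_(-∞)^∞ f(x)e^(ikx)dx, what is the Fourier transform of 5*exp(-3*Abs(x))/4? 15/(2*(k^2 + 9))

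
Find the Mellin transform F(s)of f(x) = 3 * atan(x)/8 -3 * pi * sec(pi * s/2)/(16 * s)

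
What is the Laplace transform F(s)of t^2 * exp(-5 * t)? 2/(s + 5)^3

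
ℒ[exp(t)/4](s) 1/(4*(s - 1))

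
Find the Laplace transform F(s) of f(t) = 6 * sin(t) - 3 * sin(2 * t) 6/(s^2 + 1) - 6/(s^2 + 4) 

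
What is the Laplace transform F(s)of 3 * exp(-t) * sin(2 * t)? 6/((s + 1)^2 + 4)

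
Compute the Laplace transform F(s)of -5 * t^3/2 -15/s^4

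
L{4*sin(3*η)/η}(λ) 4*atan(3/λ)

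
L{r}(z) z^(-2)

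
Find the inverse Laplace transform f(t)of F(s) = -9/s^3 -9*t^2/2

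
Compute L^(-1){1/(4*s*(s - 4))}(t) exp(2*t)*sinh(2*t)/8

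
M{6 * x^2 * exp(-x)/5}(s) 6 * gamma(s + 2)/5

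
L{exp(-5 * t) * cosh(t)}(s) (s + 5)/((s + 5)^2 - 1)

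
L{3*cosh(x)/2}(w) 3*w/(2*(w^2 - 1))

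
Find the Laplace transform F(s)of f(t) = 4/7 4/(7*s)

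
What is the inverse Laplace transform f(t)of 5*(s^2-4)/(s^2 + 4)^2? 5*t*cos(2*t)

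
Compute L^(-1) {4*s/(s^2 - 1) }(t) 4*cosh(t) 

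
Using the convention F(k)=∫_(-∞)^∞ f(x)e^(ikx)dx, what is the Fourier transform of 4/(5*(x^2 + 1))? 4*pi*exp(-Abs(k))/5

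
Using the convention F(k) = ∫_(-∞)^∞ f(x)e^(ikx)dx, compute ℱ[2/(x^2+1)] 2*pi*exp(-Abs(k))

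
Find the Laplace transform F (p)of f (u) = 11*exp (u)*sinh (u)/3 11/ (3*p*(p - 2))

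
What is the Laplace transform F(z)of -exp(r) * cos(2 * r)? (1 - z)/((z - 1)^2+4)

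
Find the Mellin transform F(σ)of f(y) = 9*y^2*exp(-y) 9*gamma(σ + 2)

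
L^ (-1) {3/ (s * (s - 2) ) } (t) 3 * exp (t) * sinh (t) 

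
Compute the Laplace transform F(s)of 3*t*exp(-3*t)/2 3/(2*(s+3)^2)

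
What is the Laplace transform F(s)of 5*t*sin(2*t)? 20*s/(s^2 + 4)^2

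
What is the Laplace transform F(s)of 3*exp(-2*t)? 3/(s+2)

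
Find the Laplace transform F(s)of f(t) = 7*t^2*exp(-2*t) 14/(s+2)^3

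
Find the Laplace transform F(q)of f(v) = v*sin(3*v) 6*q/(q^2+9)^2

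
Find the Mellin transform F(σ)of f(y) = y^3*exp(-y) gamma(σ + 3)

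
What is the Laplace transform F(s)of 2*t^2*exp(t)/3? 4/(3*(s - 1)^3)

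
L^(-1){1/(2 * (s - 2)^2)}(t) t * exp(2 * t)/2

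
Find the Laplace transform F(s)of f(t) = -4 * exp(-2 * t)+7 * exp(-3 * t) 7/(s+3)-4/(s+2)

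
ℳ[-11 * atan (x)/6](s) 11 * pi * sec (pi * s/2)/ (12 * s)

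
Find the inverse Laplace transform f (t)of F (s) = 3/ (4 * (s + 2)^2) 3 * t * exp (-2 * t)/4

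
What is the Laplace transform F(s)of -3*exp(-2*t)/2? -3/(2*s + 4)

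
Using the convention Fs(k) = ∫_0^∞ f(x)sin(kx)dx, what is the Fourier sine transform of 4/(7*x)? 2*pi/7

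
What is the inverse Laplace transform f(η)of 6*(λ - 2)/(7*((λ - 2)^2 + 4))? 6*exp(2*η)*cos(2*η)/7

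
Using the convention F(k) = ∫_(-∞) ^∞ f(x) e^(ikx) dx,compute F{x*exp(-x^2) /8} I*sqrt(pi)*k*exp(-k^2/4) /16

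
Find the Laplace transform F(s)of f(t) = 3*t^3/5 18/(5*s^4)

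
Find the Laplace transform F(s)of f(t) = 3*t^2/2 3/s^3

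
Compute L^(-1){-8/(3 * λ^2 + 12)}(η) -4 * sin(2 * η)/3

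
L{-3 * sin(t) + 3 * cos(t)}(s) 3 * s/(s^2 + 1)-3/(s^2 + 1)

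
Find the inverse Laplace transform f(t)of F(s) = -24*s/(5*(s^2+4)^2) -6*t*sin(2*t)/5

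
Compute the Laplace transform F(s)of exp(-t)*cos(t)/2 (s + 1)/(2*((s + 1)^2 + 1))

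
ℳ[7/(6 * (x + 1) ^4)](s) 7 * gamma(s) * gamma(4 - s) /36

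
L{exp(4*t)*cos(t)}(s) (s - 4)/((s - 4)^2 + 1)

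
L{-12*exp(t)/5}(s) -12/(5*s - 5)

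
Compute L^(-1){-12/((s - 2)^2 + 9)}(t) -4*exp(2*t)*sin(3*t)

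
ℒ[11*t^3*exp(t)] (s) 66/(s - 1)^4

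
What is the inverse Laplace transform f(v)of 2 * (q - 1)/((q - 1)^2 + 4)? 2 * exp(v) * cos(2 * v)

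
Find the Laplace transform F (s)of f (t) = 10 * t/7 10/ (7 * s^2)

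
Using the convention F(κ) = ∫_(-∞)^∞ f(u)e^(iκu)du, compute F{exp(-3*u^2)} sqrt(3)*sqrt(pi)*exp(-κ^2/12)/3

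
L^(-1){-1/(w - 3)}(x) -exp(3 * x)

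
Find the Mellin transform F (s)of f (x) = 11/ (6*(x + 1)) 11*pi*csc (pi*s)/6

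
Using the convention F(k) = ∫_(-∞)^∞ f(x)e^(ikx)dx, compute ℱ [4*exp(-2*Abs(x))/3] 16/(3*(k^2 + 4))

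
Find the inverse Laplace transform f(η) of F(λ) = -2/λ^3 -η^2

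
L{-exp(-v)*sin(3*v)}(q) -3/((q + 1)^2 + 9)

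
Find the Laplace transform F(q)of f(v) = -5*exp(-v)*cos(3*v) 5*(-q - 1)/((q + 1)^2 + 9)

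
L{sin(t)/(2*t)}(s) atan(1/s)/2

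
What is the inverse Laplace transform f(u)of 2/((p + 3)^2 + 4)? exp(-3*u)*sin(2*u)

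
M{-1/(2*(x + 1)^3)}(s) -pi*(s - 2)*(s - 1)/(4*sin(pi*s))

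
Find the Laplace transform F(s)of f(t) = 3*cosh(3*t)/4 3*s/(4*(s^2 - 9))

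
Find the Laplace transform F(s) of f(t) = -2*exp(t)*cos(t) 2*(1 - s) /((s - 1) ^2+1) 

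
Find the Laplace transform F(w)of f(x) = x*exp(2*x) (w - 2)^(-2)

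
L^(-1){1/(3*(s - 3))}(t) exp(3*t)/3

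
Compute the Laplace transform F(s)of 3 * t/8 3/(8 * s^2)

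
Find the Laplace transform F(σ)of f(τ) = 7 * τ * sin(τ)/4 7 * σ/(2 * (σ^2 + 1)^2)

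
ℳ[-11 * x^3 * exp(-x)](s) -11 * gamma(s+3)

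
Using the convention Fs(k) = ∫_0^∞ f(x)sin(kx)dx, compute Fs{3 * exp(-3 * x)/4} 3 * k/(4 * (k^2+9))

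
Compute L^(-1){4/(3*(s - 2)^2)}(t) 4*t*exp(2*t)/3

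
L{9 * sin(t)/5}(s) 9/(5 * (s^2 + 1))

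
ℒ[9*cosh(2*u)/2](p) 9*p/(2*(p^2 - 4))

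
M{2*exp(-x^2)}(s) gamma(s/2)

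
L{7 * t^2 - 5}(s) 14/s^3 - 5/s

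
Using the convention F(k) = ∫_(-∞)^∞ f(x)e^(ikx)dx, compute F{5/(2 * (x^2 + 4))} 5 * pi * exp(-2 * Abs(k))/4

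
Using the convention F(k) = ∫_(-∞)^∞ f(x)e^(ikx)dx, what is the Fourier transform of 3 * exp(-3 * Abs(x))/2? 9/(k^2 + 9)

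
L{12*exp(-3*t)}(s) 12/(s + 3)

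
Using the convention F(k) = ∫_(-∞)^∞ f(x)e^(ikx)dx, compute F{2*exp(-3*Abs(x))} 12/(k^2 + 9)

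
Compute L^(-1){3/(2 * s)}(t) 3/2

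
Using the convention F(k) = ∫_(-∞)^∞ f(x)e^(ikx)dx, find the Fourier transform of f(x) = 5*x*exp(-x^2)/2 5*I*sqrt(pi)*k*exp(-k^2/4)/4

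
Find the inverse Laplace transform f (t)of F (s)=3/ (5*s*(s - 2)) 3*exp (t)*sinh (t)/5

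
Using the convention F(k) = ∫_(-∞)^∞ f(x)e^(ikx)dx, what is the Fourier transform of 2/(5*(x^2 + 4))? pi*exp(-2*Abs(k))/5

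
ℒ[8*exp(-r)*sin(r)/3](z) 8/(3*((z+1)^2+1))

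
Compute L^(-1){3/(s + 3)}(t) 3*exp(-3*t)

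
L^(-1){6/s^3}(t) 3*t^2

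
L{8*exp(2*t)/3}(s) 8/(3*(s - 2))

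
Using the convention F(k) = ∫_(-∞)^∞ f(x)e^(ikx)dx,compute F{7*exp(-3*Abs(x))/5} 42/(5*(k^2 + 9))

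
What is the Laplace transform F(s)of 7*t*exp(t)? 7/(s - 1)^2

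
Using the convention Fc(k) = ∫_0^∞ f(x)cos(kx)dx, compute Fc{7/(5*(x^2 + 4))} 7*pi*exp(-2*k)/20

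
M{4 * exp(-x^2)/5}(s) 2 * gamma(s/2)/5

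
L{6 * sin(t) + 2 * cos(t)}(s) 6/(s^2 + 1) + 2 * s/(s^2 + 1)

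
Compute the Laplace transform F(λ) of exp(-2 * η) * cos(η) (λ + 2) /((λ + 2) ^2 + 1) 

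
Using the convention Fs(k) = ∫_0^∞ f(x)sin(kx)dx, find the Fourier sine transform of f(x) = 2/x pi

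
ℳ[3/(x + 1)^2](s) -3 * pi * (s - 1)/sin(pi * s)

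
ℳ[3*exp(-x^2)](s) 3*gamma(s/2)/2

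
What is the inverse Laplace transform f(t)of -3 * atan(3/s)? -3 * sin(3 * t)/t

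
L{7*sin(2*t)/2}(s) 7/(s^2+4)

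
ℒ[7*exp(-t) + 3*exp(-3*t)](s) 7/(s + 1) + 3/(s + 3) 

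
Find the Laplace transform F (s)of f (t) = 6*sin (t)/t 6*atan (1/s)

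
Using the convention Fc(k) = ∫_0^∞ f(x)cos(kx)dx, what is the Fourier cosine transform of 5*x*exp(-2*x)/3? 5*(4 - k^2)/(3*(k^2 + 4)^2)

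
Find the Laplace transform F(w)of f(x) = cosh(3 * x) w/(w^2 - 9)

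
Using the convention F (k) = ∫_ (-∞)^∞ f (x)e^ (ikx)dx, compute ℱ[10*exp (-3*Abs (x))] 60/ (k^2 + 9)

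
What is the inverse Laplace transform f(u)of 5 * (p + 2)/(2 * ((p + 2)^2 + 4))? 5 * exp(-2 * u) * cos(2 * u)/2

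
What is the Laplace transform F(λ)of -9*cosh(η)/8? -9*λ/(8*λ^2-8)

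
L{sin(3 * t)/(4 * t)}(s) atan(3/s)/4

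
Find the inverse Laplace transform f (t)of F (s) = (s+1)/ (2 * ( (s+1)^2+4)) exp (-t) * cos (2 * t)/2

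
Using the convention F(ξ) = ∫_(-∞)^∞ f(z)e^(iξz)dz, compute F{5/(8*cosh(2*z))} 5*pi/(16*cosh(pi*ξ/4))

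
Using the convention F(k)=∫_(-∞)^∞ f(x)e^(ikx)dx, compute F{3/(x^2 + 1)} 3*pi*exp(-Abs(k))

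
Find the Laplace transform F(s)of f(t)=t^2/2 s^(-3)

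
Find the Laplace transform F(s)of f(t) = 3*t 3/s^2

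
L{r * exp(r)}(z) (z - 1)^(-2)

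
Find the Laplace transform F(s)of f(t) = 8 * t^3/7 48/(7 * s^4)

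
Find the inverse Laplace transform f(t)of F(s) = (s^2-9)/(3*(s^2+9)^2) t*cos(3*t)/3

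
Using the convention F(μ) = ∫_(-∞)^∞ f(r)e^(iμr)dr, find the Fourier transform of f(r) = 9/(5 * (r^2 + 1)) 9 * pi * exp(-Abs(μ))/5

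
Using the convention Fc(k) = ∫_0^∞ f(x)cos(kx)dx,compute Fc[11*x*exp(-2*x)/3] 11*(4 - k^2)/(3*(k^2 + 4)^2)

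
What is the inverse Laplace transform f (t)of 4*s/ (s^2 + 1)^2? 2*t*sin (t)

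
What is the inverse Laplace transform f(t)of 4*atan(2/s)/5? 4*sin(2*t)/(5*t)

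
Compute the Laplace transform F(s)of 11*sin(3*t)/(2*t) 11*atan(3/s)/2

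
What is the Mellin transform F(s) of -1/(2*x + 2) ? -pi*csc(pi*s) /2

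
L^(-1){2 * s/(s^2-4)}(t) 2 * cosh(2 * t)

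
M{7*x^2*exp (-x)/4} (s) 7*gamma (s + 2)/4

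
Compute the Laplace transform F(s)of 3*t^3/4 9/(2*s^4)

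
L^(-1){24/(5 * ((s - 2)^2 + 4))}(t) 12 * exp(2 * t) * sin(2 * t)/5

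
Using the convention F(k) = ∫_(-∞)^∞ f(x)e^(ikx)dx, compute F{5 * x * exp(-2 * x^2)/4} 5 * sqrt(2) * I * sqrt(pi) * k * exp(-k^2/8)/32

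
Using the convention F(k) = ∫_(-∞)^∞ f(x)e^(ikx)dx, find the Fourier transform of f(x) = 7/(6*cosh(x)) 7*pi/(6*cosh(pi*k/2))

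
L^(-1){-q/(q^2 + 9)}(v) -cos(3 * v)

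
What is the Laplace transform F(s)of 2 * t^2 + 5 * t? 5/s^2 + 4/s^3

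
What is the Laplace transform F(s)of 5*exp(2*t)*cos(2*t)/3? 5*(s - 2)/(3*((s - 2)^2 + 4))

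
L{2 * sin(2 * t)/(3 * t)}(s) 2 * atan(2/s)/3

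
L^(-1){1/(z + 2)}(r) exp(-2 * r)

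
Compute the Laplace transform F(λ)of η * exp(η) (λ - 1)^(-2)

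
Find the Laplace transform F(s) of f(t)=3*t 3/s^2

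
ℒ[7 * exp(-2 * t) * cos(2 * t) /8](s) 7 * (s + 2) /(8 * ((s + 2) ^2 + 4) ) 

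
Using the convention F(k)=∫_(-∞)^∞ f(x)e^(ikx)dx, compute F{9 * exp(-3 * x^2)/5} 3 * sqrt(3) * sqrt(pi) * exp(-k^2/12)/5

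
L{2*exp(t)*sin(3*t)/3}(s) 2/((s - 1)^2 + 9)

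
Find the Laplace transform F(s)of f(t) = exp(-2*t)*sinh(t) 1/((s + 2)^2-1)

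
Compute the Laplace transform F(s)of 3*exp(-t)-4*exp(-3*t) 3/(s + 1)-4/(s + 3)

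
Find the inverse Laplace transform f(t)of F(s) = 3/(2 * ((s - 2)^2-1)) 3 * exp(2 * t) * sinh(t)/2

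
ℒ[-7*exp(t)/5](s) -7/(5*s - 5)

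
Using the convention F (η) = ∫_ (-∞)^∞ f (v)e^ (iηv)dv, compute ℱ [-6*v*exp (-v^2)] -3*I*sqrt (pi)*η*exp (-η^2/4)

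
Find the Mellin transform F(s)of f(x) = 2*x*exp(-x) 2*gamma(s + 1)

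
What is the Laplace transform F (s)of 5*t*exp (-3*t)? 5/ (s + 3)^2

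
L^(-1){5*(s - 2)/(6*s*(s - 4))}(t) 5*exp(2*t)*cosh(2*t)/6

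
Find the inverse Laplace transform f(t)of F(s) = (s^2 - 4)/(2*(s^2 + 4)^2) t*cos(2*t)/2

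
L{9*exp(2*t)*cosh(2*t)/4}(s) 9*(s - 2)/(4*s*(s - 4))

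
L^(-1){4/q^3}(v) 2 * v^2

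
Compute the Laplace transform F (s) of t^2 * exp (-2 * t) 2/ (s+2) ^3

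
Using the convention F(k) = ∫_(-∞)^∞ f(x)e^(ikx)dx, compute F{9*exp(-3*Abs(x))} 54/(k^2 + 9)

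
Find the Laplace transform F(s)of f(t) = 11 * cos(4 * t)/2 11 * s/(2 * (s^2+16))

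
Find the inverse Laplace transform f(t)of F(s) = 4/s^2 4*t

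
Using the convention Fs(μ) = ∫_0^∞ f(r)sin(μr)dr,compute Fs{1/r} pi/2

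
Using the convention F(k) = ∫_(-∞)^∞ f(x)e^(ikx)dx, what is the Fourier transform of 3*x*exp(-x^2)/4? 3*I*sqrt(pi)*k*exp(-k^2/4)/8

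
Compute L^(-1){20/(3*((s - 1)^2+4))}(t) 10*exp(t)*sin(2*t)/3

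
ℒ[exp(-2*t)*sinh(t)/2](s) 1/(2*((s + 2)^2 - 1))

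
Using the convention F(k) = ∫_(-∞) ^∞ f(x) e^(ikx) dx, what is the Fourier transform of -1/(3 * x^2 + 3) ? -pi * exp(-Abs(k) ) /3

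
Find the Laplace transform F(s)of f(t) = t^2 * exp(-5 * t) 2/(s + 5)^3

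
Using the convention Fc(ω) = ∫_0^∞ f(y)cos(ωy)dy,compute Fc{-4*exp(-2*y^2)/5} -sqrt(2)*sqrt(pi)*exp(-ω^2/8)/5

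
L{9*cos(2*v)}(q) 9*q/(q^2 + 4)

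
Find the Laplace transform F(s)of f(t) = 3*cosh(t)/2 3*s/(2*(s^2 - 1))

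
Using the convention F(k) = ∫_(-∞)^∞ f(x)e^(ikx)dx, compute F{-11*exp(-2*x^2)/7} -11*sqrt(2)*sqrt(pi)*exp(-k^2/8)/14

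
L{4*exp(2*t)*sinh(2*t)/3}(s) 8/(3*s*(s - 4))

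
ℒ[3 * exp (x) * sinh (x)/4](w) 3/ (4 * w * (w - 2))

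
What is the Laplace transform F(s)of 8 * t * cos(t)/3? 8 * (s^2-1)/(3 * (s^2 + 1)^2)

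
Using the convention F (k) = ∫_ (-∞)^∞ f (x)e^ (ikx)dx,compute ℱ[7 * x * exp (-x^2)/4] 7 * I * sqrt (pi) * k * exp (-k^2/4)/8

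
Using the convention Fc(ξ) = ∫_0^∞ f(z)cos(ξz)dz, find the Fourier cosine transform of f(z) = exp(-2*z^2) sqrt(2)*sqrt(pi)*exp(-ξ^2/8)/4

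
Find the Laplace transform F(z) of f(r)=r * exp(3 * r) (z - 3) ^(-2) 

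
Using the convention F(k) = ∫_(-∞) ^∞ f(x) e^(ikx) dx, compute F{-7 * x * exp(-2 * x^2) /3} -7 * sqrt(2) * I * sqrt(pi) * k * exp(-k^2/8) /24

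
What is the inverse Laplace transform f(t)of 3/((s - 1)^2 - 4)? 3 * exp(t) * sinh(2 * t)/2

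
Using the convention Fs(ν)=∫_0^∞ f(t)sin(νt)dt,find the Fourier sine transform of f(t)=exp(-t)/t atan(ν)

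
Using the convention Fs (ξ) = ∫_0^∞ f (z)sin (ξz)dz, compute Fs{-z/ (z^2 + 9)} -pi*exp (-3*ξ)/2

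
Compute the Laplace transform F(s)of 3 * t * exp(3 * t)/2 3/(2 * (s - 3)^2)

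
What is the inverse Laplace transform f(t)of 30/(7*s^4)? 5*t^3/7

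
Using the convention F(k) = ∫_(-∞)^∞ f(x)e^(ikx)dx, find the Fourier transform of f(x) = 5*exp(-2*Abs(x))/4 5/(k^2 + 4)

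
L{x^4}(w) 24/w^5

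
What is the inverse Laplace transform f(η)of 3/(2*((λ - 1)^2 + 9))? exp(η)*sin(3*η)/2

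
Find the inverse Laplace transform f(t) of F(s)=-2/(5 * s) -2/5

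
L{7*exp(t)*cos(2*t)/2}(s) 7*(s - 1)/(2*((s - 1)^2+4))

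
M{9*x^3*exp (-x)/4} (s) 9*gamma (s + 3)/4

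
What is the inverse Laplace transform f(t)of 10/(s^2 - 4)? 5*sinh(2*t)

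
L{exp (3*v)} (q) 1/ (q - 3)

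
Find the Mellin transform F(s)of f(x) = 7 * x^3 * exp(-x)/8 7 * gamma(s + 3)/8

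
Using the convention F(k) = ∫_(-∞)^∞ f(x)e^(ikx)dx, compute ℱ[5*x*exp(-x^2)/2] 5*I*sqrt(pi)*k*exp(-k^2/4)/4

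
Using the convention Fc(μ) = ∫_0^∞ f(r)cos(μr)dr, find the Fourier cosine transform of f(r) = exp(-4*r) 4/(μ^2 + 16)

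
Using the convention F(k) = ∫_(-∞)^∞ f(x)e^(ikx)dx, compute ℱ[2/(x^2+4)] pi*exp(-2*Abs(k))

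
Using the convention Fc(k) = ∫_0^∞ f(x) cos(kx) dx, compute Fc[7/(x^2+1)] 7 * pi * exp(-k) /2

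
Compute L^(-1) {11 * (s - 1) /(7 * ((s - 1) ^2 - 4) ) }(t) 11 * exp(t) * cosh(2 * t) /7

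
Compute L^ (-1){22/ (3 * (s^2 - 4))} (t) 11 * sinh (2 * t)/3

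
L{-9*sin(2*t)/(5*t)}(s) -9*atan(2/s)/5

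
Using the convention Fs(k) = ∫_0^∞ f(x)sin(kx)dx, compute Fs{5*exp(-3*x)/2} 5*k/(2*(k^2 + 9))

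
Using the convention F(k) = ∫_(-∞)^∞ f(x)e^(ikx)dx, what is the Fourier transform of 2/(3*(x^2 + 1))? 2*pi*exp(-Abs(k))/3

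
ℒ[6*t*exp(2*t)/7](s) 6/(7*(s - 2)^2)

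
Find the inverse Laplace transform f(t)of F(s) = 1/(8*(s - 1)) exp(t)/8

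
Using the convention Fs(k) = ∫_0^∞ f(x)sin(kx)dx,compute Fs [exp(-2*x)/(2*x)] atan(k/2)/2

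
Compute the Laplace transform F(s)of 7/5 7/(5*s)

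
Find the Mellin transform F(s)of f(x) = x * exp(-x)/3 gamma(s + 1)/3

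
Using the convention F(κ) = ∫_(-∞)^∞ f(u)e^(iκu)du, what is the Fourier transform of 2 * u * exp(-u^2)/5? I * sqrt(pi) * κ * exp(-κ^2/4)/5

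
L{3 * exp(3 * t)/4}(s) 3/(4 * (s - 3))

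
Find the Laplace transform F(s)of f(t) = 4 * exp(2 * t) 4/(s - 2)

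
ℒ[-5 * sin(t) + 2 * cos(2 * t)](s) 2 * s/(s^2 + 4)-5/(s^2 + 1)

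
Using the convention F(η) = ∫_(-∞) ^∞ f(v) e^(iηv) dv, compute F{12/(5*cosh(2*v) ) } 6*pi/(5*cosh(pi*η/4) ) 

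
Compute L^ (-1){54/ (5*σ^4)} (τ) 9*τ^3/5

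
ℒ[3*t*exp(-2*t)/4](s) 3/(4*(s + 2)^2)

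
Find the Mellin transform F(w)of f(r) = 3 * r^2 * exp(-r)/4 3 * gamma(w + 2)/4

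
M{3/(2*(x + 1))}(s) 3*pi*csc(pi*s)/2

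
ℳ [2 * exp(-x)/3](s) 2 * gamma(s)/3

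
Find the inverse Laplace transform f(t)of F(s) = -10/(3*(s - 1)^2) -10*t*exp(t)/3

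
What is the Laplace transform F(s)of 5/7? 5/(7 * s)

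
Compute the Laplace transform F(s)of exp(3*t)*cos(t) (s - 3)/((s - 3)^2 + 1)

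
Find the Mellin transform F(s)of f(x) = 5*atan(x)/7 -5*pi*sec(pi*s/2)/(14*s)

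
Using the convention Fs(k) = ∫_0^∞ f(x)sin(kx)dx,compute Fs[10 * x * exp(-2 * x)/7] 40 * k/(7 * (k^2 + 4)^2)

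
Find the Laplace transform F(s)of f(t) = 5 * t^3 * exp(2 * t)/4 15/(2 * (s - 2)^4)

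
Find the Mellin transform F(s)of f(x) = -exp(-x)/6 -gamma(s)/6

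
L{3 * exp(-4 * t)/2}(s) 3/(2 * (s + 4))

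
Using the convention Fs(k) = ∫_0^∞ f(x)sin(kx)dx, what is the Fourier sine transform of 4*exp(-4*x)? 4*k/(k^2 + 16)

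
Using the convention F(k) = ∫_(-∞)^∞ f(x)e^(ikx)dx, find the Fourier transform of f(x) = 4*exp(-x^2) 4*sqrt(pi)*exp(-k^2/4)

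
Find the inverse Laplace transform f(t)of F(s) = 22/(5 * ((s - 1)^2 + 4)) 11 * exp(t) * sin(2 * t)/5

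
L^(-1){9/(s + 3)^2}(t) 9 * t * exp(-3 * t)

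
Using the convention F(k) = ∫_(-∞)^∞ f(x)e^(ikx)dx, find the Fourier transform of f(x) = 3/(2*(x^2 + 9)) pi*exp(-3*Abs(k))/2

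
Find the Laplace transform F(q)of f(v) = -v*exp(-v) -1/(q+1)^2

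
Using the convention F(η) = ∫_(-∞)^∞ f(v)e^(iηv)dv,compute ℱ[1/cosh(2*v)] pi/(2*cosh(pi*η/4))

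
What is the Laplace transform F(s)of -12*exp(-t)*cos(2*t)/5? 12*(-s - 1)/(5*((s + 1)^2 + 4))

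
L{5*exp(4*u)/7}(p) 5/(7*(p - 4))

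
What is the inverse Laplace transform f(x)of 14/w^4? 7*x^3/3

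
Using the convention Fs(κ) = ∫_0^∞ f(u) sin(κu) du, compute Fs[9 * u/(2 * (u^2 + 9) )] 9 * pi * exp(-3 * κ) /4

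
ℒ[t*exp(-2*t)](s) (s+2)^(-2)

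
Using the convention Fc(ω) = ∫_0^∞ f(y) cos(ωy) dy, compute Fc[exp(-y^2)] sqrt(pi)*exp(-ω^2/4) /2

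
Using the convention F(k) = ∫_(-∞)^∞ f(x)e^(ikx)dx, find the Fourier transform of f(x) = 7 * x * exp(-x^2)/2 7 * I * sqrt(pi) * k * exp(-k^2/4)/4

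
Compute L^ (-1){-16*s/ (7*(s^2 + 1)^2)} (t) -8*t*sin (t)/7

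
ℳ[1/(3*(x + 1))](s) pi*csc(pi*s)/3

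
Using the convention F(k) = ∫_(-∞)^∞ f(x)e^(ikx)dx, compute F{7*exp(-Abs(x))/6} 7/(3*(k^2 + 1))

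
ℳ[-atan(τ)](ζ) pi * sec(pi * ζ/2)/(2 * ζ)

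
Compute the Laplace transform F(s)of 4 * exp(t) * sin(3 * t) 12/((s - 1)^2+9)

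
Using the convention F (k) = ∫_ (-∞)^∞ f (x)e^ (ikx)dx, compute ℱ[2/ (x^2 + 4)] pi * exp (-2 * Abs (k))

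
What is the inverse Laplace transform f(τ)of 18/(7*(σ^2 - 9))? 6*sinh(3*τ)/7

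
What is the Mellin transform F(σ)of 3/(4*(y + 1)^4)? gamma(σ)*gamma(4 - σ)/8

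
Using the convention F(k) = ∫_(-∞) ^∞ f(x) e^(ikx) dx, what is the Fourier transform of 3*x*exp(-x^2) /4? 3*I*sqrt(pi)*k*exp(-k^2/4) /8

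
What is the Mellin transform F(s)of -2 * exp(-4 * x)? -2^(1 - 2 * s) * gamma(s)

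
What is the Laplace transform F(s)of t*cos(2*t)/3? (s^2 - 4)/(3*(s^2 + 4)^2)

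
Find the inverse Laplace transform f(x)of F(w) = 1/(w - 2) exp(2 * x)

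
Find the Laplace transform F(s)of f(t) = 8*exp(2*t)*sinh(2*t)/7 16/(7*s*(s - 4))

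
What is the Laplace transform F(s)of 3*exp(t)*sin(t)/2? 3/(2*((s - 1)^2 + 1))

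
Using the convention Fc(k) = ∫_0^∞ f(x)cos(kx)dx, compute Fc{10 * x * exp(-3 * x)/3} 10 * (9 - k^2)/(3 * (k^2 + 9)^2)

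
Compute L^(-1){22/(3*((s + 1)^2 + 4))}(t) 11*exp(-t)*sin(2*t)/3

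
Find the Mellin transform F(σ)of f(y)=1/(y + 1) pi * csc(pi * σ)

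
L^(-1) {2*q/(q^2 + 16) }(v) 2*cos(4*v) 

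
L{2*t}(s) 2/s^2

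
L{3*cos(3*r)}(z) 3*z/(z^2 + 9)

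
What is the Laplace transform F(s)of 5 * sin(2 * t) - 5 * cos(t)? 10/(s^2 + 4) - 5 * s/(s^2 + 1)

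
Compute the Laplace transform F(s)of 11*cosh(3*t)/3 11*s/(3*(s^2 - 9))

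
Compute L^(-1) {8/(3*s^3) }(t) 4*t^2/3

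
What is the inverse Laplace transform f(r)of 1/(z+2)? exp(-2*r)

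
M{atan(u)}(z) -pi * sec(pi * z/2)/(2 * z)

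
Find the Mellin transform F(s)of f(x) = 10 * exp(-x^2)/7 5 * gamma(s/2)/7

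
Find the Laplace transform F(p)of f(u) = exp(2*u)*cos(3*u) (p - 2)/((p - 2)^2 + 9)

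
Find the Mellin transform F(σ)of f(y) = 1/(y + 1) pi*csc(pi*σ)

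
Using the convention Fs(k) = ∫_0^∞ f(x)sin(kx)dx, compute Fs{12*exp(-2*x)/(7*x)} 12*atan(k/2)/7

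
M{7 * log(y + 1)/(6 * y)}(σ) -7 * pi * csc(pi * σ)/(6 * σ - 6)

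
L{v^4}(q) 24/q^5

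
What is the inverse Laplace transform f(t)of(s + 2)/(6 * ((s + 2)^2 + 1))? exp(-2 * t) * cos(t)/6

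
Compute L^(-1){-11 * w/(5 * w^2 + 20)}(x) -11 * cos(2 * x)/5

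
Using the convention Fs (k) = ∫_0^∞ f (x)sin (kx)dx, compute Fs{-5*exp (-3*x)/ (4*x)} -5*atan (k/3)/4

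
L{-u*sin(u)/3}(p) -2*p/(3*(p^2 + 1)^2)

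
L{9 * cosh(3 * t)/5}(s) 9 * s/(5 * (s^2 - 9))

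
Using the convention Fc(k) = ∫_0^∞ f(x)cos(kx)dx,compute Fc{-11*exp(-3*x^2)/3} -11*sqrt(3)*sqrt(pi)*exp(-k^2/12)/18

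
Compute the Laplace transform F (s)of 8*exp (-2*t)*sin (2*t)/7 16/ (7*( (s + 2)^2 + 4))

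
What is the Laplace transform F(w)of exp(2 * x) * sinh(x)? 1/((w - 2)^2 - 1)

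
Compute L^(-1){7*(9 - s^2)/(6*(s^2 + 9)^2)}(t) -7*t*cos(3*t)/6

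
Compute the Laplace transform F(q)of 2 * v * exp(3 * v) 2/(q - 3)^2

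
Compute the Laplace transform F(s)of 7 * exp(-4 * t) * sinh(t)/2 7/(2 * ((s+4)^2 - 1))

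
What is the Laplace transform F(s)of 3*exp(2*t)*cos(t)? 3*(s - 2)/((s - 2)^2+1)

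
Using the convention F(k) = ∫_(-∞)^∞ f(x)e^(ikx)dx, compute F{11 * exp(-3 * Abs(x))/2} 33/(k^2 + 9)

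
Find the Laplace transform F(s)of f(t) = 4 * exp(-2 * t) 4/(s+2)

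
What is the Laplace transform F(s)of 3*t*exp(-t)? 3/(s + 1)^2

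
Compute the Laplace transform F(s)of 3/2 3/(2*s)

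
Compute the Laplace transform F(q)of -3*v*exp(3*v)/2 -3/(2*(q - 3)^2)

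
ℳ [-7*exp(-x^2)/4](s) -7*gamma(s/2)/8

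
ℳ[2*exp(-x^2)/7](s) gamma(s/2)/7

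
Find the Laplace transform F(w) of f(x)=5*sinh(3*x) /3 5/(w^2 - 9) 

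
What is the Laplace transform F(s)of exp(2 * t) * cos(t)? (s - 2)/((s - 2)^2 + 1)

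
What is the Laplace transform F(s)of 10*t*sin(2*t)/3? 40*s/(3*(s^2 + 4)^2)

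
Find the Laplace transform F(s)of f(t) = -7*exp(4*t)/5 -7/(5*s - 20)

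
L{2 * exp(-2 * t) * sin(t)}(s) 2/((s+2)^2+1)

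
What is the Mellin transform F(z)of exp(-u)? gamma(z)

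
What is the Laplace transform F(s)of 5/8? 5/(8 * s)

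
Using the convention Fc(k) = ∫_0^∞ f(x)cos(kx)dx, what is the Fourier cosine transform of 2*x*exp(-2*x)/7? 2*(4 - k^2)/(7*(k^2 + 4)^2)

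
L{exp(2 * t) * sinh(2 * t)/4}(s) 1/(2 * s * (s - 4))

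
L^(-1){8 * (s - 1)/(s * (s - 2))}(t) 8 * exp(t) * cosh(t)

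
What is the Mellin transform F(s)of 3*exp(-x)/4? 3*gamma(s)/4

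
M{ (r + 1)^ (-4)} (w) gamma (w) * gamma (4 - w)/6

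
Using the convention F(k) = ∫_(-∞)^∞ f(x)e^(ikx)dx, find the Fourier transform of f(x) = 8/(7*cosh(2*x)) 4*pi/(7*cosh(pi*k/4))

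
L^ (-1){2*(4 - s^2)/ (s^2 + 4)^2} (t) -2*t*cos (2*t)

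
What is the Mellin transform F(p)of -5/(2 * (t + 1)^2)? 5 * pi * (p - 1)/(2 * sin(pi * p))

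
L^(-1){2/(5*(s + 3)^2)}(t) 2*t*exp(-3*t)/5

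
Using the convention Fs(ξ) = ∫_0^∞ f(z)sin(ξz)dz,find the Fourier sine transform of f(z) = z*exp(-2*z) 4*ξ/(ξ^2 + 4)^2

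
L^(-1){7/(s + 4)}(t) 7*exp(-4*t)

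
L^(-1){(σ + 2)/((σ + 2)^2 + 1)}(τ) exp(-2*τ)*cos(τ)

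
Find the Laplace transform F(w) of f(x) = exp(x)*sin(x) 1/((w - 1) ^2 + 1) 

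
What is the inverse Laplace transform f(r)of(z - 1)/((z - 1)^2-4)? exp(r) * cosh(2 * r)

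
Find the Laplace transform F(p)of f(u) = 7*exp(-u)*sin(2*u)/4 7/(2*((p + 1)^2 + 4))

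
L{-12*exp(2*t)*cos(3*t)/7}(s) 12*(2 - s)/(7*((s - 2)^2 + 9))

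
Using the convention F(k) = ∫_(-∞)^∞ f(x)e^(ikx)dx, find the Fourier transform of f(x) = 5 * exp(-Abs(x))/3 10/(3 * (k^2 + 1))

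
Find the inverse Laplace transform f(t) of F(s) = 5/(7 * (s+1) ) 5 * exp(-t) /7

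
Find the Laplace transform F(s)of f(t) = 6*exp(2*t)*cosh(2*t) 6*(s - 2)/(s*(s - 4))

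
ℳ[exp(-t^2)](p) gamma(p/2)/2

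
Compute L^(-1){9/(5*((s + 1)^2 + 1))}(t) 9*exp(-t)*sin(t)/5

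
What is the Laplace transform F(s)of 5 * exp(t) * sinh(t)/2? 5/(2 * s * (s - 2))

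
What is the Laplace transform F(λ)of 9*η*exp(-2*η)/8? 9/(8*(λ + 2)^2)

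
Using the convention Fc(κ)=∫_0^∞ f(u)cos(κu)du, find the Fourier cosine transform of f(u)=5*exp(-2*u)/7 10/(7*(κ^2 + 4))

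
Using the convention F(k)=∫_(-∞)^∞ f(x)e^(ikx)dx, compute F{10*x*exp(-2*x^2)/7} 5*sqrt(2)*I*sqrt(pi)*k*exp(-k^2/8)/28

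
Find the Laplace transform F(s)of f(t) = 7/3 7/(3*s)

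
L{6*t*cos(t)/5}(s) 6*(s^2 - 1)/(5*(s^2 + 1)^2)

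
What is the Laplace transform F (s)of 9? 9/s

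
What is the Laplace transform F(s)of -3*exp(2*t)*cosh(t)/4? 3*(2 - s)/(4*((s - 2)^2-1))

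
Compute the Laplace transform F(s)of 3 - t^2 3/s - 2/s^3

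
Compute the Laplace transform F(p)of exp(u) 1/(p - 1)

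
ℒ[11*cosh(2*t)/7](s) 11*s/(7*(s^2-4))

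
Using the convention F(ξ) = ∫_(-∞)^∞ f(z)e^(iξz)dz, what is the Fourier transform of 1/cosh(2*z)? pi/(2*cosh(pi*ξ/4))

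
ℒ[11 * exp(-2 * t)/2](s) 11/(2 * (s + 2))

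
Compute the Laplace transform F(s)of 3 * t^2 6/s^3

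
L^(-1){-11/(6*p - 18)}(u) -11*exp(3*u)/6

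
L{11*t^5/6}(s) 220/s^6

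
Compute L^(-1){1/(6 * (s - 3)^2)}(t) t * exp(3 * t)/6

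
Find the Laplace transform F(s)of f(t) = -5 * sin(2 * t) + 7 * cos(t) 7 * s/(s^2 + 1) - 10/(s^2 + 4)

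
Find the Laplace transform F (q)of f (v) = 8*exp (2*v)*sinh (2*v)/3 16/ (3*q*(q - 4))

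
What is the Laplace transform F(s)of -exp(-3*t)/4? -1/(4*s+12)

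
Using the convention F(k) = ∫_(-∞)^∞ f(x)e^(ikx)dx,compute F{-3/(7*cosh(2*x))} -3*pi/(14*cosh(pi*k/4))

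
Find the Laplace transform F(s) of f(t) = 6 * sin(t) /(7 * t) 6 * atan(1/s) /7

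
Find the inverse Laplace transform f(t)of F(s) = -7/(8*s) -7/8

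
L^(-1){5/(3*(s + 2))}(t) 5*exp(-2*t)/3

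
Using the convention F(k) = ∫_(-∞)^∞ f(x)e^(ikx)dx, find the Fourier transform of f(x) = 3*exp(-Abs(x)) 6/(k^2+1)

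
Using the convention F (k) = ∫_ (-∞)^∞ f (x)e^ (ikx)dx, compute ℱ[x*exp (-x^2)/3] I*sqrt (pi)*k*exp (-k^2/4)/6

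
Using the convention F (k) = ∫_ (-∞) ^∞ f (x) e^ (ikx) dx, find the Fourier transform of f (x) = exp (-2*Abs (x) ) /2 2/ (k^2 + 4) 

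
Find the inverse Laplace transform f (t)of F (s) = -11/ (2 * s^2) -11 * t/2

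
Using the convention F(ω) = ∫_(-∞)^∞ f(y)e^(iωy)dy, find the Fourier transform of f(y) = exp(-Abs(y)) 2/(ω^2+1)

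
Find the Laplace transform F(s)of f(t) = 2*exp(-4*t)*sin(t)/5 2/(5*((s + 4)^2 + 1))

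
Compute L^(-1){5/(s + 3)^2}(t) 5*t*exp(-3*t)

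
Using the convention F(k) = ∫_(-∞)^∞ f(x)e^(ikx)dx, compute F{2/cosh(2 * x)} pi/cosh(pi * k/4)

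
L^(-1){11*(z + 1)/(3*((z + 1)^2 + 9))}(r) 11*exp(-r)*cos(3*r)/3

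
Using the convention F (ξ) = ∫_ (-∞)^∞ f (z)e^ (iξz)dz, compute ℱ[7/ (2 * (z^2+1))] 7 * pi * exp (-Abs (ξ))/2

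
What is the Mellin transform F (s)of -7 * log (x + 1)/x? 7 * pi * csc (pi * s)/ (s - 1)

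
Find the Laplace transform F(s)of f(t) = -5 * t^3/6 -5/s^4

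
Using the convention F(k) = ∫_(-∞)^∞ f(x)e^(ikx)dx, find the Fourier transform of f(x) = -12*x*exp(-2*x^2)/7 -3*sqrt(2)*I*sqrt(pi)*k*exp(-k^2/8)/14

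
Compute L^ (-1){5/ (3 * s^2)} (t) 5 * t/3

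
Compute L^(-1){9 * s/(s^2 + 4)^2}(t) 9 * t * sin(2 * t)/4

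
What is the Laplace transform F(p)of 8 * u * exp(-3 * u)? 8/(p + 3)^2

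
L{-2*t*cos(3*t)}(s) 2*(9 - s^2)/(s^2+9)^2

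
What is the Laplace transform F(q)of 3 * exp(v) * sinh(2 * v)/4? 3/(2 * ((q - 1)^2-4))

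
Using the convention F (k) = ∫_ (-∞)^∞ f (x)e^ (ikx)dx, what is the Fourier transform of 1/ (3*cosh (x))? pi/ (3*cosh (pi*k/2))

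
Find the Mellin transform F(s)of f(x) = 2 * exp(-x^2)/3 gamma(s/2)/3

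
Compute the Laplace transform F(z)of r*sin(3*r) 6*z/(z^2 + 9)^2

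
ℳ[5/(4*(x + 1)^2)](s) -5*pi*(s - 1)/(4*sin(pi*s))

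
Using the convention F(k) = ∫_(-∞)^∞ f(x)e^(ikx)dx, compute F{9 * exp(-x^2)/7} 9 * sqrt(pi) * exp(-k^2/4)/7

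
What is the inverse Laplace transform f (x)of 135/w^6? 9*x^5/8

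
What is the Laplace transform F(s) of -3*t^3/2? -9/s^4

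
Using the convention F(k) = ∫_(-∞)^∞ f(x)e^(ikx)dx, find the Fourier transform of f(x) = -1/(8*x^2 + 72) -pi*exp(-3*Abs(k))/24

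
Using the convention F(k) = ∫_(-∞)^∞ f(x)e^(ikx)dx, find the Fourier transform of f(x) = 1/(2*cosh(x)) pi/(2*cosh(pi*k/2))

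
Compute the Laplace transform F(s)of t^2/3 2/(3*s^3)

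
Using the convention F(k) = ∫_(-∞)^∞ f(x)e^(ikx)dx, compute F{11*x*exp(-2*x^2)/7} 11*sqrt(2)*I*sqrt(pi)*k*exp(-k^2/8)/56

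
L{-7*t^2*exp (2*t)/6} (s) -7/ (3*(s - 2)^3)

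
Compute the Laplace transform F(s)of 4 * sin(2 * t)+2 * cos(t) 2 * s/(s^2+1)+8/(s^2+4)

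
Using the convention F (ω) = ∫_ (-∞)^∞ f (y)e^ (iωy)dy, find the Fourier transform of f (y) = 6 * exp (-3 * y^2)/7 2 * sqrt (3) * sqrt (pi) * exp (-ω^2/12)/7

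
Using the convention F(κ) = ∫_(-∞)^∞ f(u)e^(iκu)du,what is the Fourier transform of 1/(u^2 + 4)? pi*exp(-2*Abs(κ))/2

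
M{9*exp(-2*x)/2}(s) 9*gamma(s)/(2*2^s)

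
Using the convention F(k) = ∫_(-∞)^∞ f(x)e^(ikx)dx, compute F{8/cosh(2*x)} 4*pi/cosh(pi*k/4)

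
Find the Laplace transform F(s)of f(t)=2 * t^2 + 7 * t 7/s^2 + 4/s^3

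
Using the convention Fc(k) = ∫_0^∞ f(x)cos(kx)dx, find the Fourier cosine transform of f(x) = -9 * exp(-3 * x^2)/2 -3 * sqrt(3) * sqrt(pi) * exp(-k^2/12)/4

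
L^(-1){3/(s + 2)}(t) 3*exp(-2*t)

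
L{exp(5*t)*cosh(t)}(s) (s - 5)/((s - 5)^2 - 1)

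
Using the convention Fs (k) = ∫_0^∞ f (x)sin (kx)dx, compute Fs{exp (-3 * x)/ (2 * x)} atan (k/3)/2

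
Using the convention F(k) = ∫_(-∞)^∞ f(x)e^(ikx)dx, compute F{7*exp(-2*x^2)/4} 7*sqrt(2)*sqrt(pi)*exp(-k^2/8)/8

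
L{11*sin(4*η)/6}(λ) 22/(3*(λ^2 + 16))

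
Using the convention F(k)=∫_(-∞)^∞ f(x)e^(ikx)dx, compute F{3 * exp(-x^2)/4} 3 * sqrt(pi) * exp(-k^2/4)/4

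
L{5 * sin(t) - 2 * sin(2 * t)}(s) 5/(s^2 + 1) - 4/(s^2 + 4)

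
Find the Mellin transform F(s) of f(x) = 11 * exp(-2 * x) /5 11 * gamma(s) /(5 * 2^s) 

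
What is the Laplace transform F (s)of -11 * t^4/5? -264/ (5 * s^5)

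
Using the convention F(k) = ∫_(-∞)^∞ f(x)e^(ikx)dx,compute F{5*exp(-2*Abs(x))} 20/(k^2 + 4)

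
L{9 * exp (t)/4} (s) 9/ (4 * (s - 1))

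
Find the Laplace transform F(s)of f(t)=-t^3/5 -6/(5*s^4)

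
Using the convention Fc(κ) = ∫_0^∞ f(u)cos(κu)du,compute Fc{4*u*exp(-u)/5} 4*(1 - κ^2)/(5*(κ^2 + 1)^2)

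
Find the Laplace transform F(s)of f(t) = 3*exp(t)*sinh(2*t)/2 3/((s - 1)^2 - 4)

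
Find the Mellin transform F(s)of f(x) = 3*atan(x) -3*pi*sec(pi*s/2)/(2*s)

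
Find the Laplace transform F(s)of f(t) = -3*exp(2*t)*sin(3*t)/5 -9/(5*(s - 2)^2 + 45)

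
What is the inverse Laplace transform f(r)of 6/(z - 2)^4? r^3 * exp(2 * r)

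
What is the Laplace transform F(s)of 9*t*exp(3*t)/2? 9/(2*(s - 3)^2)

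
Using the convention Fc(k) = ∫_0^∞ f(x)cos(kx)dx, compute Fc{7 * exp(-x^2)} 7 * sqrt(pi) * exp(-k^2/4)/2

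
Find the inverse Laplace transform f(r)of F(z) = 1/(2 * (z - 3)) exp(3 * r)/2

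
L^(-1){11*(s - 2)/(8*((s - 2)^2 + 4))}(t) 11*exp(2*t)*cos(2*t)/8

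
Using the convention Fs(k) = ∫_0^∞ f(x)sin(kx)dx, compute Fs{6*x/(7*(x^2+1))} 3*pi*exp(-k)/7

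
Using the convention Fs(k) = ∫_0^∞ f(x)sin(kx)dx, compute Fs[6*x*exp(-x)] 12*k/(k^2 + 1)^2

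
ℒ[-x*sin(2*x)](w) -4*w/(w^2 + 4)^2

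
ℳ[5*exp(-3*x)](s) 5*gamma(s)/3^s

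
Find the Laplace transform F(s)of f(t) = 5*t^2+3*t 3/s^2+10/s^3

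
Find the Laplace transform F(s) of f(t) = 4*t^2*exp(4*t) 8/(s - 4) ^3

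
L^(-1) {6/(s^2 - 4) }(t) 3*sinh(2*t) 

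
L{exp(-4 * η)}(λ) 1/(λ+4)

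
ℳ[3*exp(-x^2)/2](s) 3*gamma(s/2)/4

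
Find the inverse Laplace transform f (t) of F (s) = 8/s 8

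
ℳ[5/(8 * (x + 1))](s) 5 * pi * csc(pi * s)/8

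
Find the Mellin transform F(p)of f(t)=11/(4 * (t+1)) 11 * pi * csc(pi * p)/4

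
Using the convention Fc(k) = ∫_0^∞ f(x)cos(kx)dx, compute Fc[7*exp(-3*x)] 21/(k^2+9)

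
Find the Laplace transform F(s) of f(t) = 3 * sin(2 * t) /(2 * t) 3 * atan(2/s) /2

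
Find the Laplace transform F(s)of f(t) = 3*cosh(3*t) 3*s/(s^2 - 9)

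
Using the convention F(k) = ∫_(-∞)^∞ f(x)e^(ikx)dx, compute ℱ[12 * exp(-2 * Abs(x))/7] 48/(7 * (k^2 + 4))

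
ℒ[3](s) 3/s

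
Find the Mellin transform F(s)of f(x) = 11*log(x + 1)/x -11*pi*csc(pi*s)/(s - 1)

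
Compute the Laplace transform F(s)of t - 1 s^(-2) - 1/s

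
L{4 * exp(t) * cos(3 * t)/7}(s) 4 * (s - 1)/(7 * ((s - 1)^2 + 9))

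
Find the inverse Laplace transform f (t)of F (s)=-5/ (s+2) -5 * exp (-2 * t)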